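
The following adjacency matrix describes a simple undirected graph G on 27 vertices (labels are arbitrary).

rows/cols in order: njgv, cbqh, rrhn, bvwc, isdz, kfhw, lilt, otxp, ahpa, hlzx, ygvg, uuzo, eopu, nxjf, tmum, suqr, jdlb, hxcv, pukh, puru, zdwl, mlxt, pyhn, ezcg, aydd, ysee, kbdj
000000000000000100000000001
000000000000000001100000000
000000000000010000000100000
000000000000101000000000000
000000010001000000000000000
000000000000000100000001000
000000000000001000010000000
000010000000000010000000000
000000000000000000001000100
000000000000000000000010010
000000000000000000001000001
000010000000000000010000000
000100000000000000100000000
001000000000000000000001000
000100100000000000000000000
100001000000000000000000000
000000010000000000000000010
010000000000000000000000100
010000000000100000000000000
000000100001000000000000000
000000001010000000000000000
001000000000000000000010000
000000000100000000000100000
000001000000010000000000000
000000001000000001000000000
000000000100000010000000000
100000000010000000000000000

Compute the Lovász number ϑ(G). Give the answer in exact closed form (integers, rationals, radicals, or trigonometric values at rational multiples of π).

Vertex ygvg has 2 neighbors: zdwl, kbdj.
deg(ezcg) = 2; N(ezcg) = {kfhw, nxjf}.
deg(rrhn) = 2; N(rrhn) = {nxjf, mlxt}.
deg(hlzx) = 2; N(hlzx) = {pyhn, ysee}.
2-regular, N=27; the odd cycle C_{27}.
The 14 distinct eigenvalues: [2.0, 1.94609, 1.78727, 1.53209, 1.19432, 0.79216, 0.3473, -0.11629, -0.57361, -1.0, -1.37248, -1.67098, -1.87939, -1.98648].
With N=27: ϑ(G) = 27·(-(-1)*2*cos(pi/27))/(2−(-2*cos(pi/27))) = 27*cos(pi/27)/(cos(pi/27) + 1).
Numerically 13.454204087.
Check 13 ≤ 27*cos(pi/27)/(cos(pi/27) + 1) ≤ 14: both strict.

27*cos(pi/27)/(cos(pi/27) + 1)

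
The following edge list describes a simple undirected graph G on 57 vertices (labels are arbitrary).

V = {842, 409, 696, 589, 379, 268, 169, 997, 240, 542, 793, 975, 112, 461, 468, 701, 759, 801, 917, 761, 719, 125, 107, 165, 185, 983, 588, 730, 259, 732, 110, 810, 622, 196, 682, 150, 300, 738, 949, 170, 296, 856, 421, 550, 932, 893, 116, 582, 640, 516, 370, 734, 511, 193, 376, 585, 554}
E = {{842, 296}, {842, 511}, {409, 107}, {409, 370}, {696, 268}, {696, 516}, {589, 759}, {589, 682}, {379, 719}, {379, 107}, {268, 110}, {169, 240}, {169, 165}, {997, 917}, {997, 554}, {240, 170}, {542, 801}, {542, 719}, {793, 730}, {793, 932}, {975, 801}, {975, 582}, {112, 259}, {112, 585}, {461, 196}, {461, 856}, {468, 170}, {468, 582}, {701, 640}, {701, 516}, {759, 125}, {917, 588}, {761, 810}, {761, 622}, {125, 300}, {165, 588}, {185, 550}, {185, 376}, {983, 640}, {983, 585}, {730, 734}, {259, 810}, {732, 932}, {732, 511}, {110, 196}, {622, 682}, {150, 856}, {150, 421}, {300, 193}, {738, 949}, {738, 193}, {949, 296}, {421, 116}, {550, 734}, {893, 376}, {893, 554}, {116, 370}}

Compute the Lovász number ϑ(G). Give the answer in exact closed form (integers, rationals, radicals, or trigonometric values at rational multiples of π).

57*cos(pi/57)/(cos(pi/57) + 1)

N(589) = {759, 682}, |N(589)| = 2.
N(975) = {801, 582}, |N(975)| = 2.
Vertex 125 has 2 neighbors: 759, 300.
N(376) = {185, 893}, |N(376)| = 2.
Every vertex has degree 2 (N=57); a single 57-cycle (edge-transitive).
The 29 distinct eigenvalues: [2.0, 1.98786, 1.95159, 1.89163, 1.80871, 1.70384, 1.57828, 1.43357, 1.27145, 1.0939, 0.90307, 0.70128, 0.49097, 0.27471, 0.05511, -0.16516, -0.38342, -0.59703, -0.80339, -1.0, -1.18447, -1.35456, -1.50821, -1.64356, -1.75895, -1.85299, -1.92454, -1.97272, -1.99696].
λ_max=2, λ_min=-2*cos(pi/57); ϑ = −57·λ_min/(λ_max−λ_min) = 57*cos(pi/57)/(cos(pi/57) + 1).
Numerically 28.478345.
α=28, χ(Ḡ)=29; ϑ=57*cos(pi/57)/(cos(pi/57) + 1) lies between (both strict).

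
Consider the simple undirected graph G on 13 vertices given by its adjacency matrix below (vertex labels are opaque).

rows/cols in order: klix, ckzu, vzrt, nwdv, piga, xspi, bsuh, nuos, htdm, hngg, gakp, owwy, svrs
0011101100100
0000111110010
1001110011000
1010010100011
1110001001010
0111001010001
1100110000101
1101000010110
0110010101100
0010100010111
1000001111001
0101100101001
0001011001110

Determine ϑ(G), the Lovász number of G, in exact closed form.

Vertex ckzu has 6 neighbors: piga, xspi, bsuh, nuos, htdm, owwy.
N(klix) = {vzrt, nwdv, piga, bsuh, nuos, gakp}, |N(klix)| = 6.
deg(nuos) = 6; N(nuos) = {klix, ckzu, nwdv, htdm, gakp, owwy}.
deg(svrs) = 6; N(svrs) = {nwdv, xspi, bsuh, hngg, gakp, owwy}.
Every vertex has degree 6 (N=13); Paley(13): SR with (k,λ,μ)=(6,2,3).
The 3 distinct eigenvalues: [6.0, 1.30278, -2.30278].
−13·(-sqrt(13)/2 - 1/2) / ((6)−(-sqrt(13)/2 - 1/2)) = sqrt(13) = ϑ(G).
≈ 3.6055513 (to 7 d.p.).

sqrt(13)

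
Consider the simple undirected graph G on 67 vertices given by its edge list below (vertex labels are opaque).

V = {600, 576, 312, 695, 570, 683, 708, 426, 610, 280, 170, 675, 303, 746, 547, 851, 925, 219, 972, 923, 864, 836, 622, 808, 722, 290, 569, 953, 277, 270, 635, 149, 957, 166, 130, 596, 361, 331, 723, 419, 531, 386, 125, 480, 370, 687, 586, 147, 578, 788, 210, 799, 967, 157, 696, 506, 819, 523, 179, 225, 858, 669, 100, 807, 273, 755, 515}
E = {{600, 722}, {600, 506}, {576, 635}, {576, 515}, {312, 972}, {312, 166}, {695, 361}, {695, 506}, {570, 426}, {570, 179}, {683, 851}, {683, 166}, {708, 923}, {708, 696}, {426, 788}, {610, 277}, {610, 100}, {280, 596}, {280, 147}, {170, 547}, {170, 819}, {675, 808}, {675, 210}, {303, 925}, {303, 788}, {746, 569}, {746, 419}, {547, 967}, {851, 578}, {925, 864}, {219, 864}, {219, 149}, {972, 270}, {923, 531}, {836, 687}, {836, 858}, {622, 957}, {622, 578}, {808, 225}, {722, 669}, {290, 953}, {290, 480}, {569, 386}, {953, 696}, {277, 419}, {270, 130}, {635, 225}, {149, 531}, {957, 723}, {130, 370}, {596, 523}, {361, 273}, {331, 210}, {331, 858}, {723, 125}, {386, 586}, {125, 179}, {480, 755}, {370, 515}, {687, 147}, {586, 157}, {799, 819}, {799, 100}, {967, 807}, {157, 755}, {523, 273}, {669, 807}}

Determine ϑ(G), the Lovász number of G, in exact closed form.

N(925) = {303, 864}, |N(925)| = 2.
deg(100) = 2; N(100) = {610, 799}.
deg(130) = 2; N(130) = {270, 370}.
deg(270) = 2; N(270) = {972, 130}.
deg(v) = 2 for all v (|V|=67); this is C_{67}, the 67-cycle.
The 34 distinct eigenvalues: [2.0, 1.991212, 1.964925, 1.92137, 1.860931, 1.784137, 1.691664, 1.584325, 1.463063, 1.328943, 1.183144, 1.026948, 0.861727, 0.688934, 0.510086, 0.326755, 0.140552, -0.046885, -0.233911, -0.418881, -0.600169, -0.776184, -0.945377, -1.106262, -1.257426, -1.397539, -1.52537, -1.639797, -1.739813, -1.824539, -1.893231, -1.945286, -1.980245, -1.997802].
−67·(-2*cos(pi/67)) / ((2)−(-2*cos(pi/67))) = 67*cos(pi/67)/(cos(pi/67) + 1) = ϑ(G).
ϑ(G) ≈ 33.481580.
33 ≤ 67*cos(pi/67)/(cos(pi/67) + 1) ≤ 34: both strict.

67*cos(pi/67)/(cos(pi/67) + 1)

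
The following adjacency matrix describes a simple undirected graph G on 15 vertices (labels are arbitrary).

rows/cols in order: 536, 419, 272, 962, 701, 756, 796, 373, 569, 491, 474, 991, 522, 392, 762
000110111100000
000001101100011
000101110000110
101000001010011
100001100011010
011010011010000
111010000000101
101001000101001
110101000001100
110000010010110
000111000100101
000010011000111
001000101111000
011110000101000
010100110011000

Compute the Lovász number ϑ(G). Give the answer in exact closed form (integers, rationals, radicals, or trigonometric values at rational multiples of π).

N(756) = {419, 272, 701, 373, 569, 474}, |N(756)| = 6.
deg(701) = 6; N(701) = {536, 756, 796, 474, 991, 392}.
N(762) = {419, 962, 796, 373, 474, 991}, |N(762)| = 6.
N(419) = {756, 796, 569, 491, 392, 762}, |N(419)| = 6.
deg(v) = 6 for all v (|V|=15); this is K(6,2), the Kneser graph.
Distinct eigenvalues (to 4 d.p.): [6.0, 1.0, -3.0].
Lovász (edge-transitive): ϑ = −15·(-3)/((6)−(-3)) = 5.
ϑ(G) ≈ 5.0000000.

5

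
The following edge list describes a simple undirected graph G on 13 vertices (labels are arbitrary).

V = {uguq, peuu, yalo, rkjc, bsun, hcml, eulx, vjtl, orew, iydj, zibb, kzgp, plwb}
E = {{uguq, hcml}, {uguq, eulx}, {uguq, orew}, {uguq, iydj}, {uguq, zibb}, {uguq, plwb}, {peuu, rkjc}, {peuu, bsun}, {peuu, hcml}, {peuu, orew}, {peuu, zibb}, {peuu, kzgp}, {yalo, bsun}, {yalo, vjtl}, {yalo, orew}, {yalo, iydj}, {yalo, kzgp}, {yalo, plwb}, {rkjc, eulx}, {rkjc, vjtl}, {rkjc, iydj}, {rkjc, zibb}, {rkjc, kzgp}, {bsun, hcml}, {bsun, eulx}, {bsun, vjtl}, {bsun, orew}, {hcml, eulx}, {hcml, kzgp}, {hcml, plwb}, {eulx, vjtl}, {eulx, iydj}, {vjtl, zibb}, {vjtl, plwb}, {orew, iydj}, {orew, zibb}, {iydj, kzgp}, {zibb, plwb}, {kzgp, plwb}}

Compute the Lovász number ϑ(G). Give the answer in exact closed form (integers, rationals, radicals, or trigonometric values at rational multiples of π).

deg(iydj) = 6; N(iydj) = {uguq, yalo, rkjc, eulx, orew, kzgp}.
Vertex rkjc has 6 neighbors: peuu, eulx, vjtl, iydj, zibb, kzgp.
N(zibb) = {uguq, peuu, rkjc, vjtl, orew, plwb}, |N(zibb)| = 6.
N(vjtl) = {yalo, rkjc, bsun, eulx, zibb, plwb}, |N(vjtl)| = 6.
deg(v) = 6 for all v (|V|=13); strongly regular (13,6,2,3).
A has 3 distinct eigenvalues ≈ [6.0, 1.3028, -2.3028].
−13·(-sqrt(13)/2 - 1/2) / ((6)−(-sqrt(13)/2 - 1/2)) = sqrt(13) = ϑ(G).
Numerically 3.605551.

sqrt(13)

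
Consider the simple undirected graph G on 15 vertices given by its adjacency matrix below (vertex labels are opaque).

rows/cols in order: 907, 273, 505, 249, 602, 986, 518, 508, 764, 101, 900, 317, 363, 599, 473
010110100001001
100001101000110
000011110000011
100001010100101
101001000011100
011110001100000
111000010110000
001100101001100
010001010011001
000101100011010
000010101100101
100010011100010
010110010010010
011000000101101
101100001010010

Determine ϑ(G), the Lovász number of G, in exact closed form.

5

Vertex 602 has 6 neighbors: 907, 505, 986, 900, 317, 363.
N(363) = {273, 249, 602, 508, 900, 599}, |N(363)| = 6.
deg(505) = 6; N(505) = {602, 986, 518, 508, 599, 473}.
deg(907) = 6; N(907) = {273, 249, 602, 518, 317, 473}.
Regular of degree 6 on 15 vertices: Kneser K(6,2) on C(6,2)=15 vertices.
A has 3 distinct eigenvalues ≈ [6.0, 1.0, -3.0].
λ_max=6, λ_min=-3; ϑ = −15·λ_min/(λ_max−λ_min) = 5.
Numerically 5.000000000.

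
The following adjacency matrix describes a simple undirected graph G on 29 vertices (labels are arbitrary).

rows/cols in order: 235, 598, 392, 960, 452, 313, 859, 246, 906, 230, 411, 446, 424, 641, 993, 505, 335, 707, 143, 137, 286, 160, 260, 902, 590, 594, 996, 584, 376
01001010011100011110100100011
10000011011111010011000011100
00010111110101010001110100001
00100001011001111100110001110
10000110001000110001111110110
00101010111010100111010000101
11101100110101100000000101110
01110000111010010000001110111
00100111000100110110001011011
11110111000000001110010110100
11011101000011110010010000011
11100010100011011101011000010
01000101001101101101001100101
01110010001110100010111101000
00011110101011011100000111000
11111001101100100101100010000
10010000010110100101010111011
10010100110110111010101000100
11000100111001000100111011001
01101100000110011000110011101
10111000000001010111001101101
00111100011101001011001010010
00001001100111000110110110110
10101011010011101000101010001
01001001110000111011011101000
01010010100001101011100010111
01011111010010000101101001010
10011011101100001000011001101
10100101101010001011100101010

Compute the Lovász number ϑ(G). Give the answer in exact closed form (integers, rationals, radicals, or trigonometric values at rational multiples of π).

sqrt(29)

Vertex 584 has 14 neighbors: 235, 960, 452, 859, 246, 906, 411, 446, 335, 160, 260, 594, 996, 376.
Vertex 996 has 14 neighbors: 598, 960, 452, 313, 859, 246, 230, 424, 707, 137, 286, 260, 594, 584.
N(376) = {235, 392, 313, 246, 906, 411, 424, 335, 143, 137, 286, 902, 594, 584}, |N(376)| = 14.
deg(286) = 14; N(286) = {235, 392, 960, 452, 641, 505, 707, 143, 137, 260, 902, 594, 996, 376}.
14-regular, N=29; strongly regular (29,14,6,7).
spec(A) ≈ [14.0, 2.193, -3.193] (distinct, 3 d.p.).
λ_max=14, λ_min=-sqrt(29)/2 - 1/2; ϑ = −29·λ_min/(λ_max−λ_min) = sqrt(29).
ϑ(G) ≈ 5.3852.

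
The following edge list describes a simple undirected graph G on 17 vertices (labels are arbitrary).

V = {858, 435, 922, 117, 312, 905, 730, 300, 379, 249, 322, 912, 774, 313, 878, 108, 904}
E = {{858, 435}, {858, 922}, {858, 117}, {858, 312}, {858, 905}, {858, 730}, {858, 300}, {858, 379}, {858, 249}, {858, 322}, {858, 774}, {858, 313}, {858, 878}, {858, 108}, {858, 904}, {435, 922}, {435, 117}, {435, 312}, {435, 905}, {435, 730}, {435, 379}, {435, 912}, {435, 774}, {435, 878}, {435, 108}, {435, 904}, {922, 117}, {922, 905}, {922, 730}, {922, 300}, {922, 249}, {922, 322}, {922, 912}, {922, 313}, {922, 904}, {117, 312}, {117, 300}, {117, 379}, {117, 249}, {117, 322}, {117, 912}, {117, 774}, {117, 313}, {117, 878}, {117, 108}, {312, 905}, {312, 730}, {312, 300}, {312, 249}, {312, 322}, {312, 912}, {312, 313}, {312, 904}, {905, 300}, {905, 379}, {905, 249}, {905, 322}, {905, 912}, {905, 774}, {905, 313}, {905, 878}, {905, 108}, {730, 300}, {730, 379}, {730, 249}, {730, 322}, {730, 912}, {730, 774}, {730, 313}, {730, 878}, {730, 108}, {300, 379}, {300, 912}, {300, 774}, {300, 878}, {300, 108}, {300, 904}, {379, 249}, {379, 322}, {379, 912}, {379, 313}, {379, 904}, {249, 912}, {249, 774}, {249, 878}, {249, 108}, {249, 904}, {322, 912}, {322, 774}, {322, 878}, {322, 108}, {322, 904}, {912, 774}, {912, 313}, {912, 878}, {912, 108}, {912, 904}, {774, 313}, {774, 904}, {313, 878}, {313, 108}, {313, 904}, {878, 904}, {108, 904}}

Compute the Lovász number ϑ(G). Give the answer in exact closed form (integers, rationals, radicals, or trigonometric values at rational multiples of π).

6

deg(905) = 13; N(905) = {858, 435, 922, 312, 300, 379, 249, 322, 912, 774, 313, 878, 108}.
Vertex 912 has 15 neighbors: 435, 922, 117, 312, 905, 730, 300, 379, 249, 322, 774, 313, 878, 108, 904.
deg(249) = 12; N(249) = {858, 922, 117, 312, 905, 730, 379, 912, 774, 878, 108, 904}.
Vertex 904 has 13 neighbors: 858, 435, 922, 312, 300, 379, 249, 322, 912, 774, 313, 878, 108.
Complete multipartite on [6, 5, 4, 2]: sandwich collapses at ϑ=6.
= 6.00000000… (decimal).
6 ≤ 6 ≤ 6: collapsed.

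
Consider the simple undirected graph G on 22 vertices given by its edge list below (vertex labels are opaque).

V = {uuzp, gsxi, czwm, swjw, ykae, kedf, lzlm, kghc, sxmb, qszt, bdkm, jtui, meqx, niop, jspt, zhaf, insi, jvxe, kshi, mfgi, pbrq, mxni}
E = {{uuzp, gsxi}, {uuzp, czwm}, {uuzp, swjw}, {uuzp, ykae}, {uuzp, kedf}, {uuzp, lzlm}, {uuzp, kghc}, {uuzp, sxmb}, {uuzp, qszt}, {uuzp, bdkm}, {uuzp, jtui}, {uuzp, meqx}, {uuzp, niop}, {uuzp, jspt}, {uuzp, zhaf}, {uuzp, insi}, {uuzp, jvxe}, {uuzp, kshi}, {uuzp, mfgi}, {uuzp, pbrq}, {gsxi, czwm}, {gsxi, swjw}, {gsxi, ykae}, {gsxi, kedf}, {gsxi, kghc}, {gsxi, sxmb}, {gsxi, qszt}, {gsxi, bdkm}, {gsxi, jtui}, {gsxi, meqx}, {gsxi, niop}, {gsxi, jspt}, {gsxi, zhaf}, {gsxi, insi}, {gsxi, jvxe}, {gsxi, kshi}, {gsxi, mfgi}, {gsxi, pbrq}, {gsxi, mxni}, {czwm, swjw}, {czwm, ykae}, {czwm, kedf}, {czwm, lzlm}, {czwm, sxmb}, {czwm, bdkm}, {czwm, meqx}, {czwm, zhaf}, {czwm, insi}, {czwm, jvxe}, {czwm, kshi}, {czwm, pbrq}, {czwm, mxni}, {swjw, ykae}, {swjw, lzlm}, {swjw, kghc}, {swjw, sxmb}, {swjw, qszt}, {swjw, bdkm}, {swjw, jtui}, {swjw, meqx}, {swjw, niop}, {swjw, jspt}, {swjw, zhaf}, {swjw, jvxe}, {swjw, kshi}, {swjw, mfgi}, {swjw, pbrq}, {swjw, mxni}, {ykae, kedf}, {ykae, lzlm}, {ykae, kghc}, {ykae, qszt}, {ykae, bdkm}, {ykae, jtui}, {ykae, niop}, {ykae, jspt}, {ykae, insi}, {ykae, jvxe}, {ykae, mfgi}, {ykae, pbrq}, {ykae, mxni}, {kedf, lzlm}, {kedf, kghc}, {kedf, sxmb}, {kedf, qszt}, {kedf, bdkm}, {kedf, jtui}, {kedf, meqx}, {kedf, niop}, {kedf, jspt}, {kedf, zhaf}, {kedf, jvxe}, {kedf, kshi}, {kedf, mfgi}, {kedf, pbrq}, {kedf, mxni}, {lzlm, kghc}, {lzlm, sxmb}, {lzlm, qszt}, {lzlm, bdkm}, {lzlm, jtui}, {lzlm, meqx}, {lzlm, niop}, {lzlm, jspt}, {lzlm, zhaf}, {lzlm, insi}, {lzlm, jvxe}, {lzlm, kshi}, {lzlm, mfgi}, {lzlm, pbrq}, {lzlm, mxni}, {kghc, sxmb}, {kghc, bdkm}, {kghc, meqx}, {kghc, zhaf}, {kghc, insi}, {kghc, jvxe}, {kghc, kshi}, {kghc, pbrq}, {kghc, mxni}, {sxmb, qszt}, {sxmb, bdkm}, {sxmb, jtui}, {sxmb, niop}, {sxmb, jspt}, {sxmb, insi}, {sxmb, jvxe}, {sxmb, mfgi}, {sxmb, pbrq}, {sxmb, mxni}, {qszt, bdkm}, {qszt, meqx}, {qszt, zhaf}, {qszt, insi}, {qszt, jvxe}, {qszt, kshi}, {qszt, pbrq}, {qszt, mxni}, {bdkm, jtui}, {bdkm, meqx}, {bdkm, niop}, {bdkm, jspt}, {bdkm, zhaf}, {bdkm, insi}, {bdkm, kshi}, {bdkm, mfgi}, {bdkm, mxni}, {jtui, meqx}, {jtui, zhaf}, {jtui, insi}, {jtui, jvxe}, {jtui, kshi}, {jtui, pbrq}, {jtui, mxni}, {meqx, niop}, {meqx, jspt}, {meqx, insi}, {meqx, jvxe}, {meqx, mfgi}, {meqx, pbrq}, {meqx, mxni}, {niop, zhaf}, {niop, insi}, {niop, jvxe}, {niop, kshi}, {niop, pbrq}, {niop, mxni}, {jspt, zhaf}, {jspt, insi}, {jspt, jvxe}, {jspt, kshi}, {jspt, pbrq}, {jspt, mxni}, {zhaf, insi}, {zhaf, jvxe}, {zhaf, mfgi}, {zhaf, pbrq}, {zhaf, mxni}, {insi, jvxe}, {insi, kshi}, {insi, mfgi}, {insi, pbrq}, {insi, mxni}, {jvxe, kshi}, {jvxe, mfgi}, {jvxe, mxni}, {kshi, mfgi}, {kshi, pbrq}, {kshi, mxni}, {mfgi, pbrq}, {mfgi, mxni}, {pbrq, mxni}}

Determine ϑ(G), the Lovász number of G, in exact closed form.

Vertex zhaf has 17 neighbors: uuzp, gsxi, czwm, swjw, kedf, lzlm, kghc, qszt, bdkm, jtui, niop, jspt, insi, jvxe, mfgi, pbrq, mxni.
N(pbrq) = {uuzp, gsxi, czwm, swjw, ykae, kedf, lzlm, kghc, sxmb, qszt, jtui, meqx, niop, jspt, zhaf, insi, kshi, mfgi, mxni}, |N(pbrq)| = 19.
Vertex gsxi has 20 neighbors: uuzp, czwm, swjw, ykae, kedf, kghc, sxmb, qszt, bdkm, jtui, meqx, niop, jspt, zhaf, insi, jvxe, kshi, mfgi, pbrq, mxni.
Vertex kedf has 19 neighbors: uuzp, gsxi, czwm, ykae, lzlm, kghc, sxmb, qszt, bdkm, jtui, meqx, niop, jspt, zhaf, jvxe, kshi, mfgi, pbrq, mxni.
Complete 6-partite, parts [7, 5, 3, 3, 2, 2]: perfect, ϑ = α = 7.
Numerically 7.0000.
Check 7 ≤ 7 ≤ 7: collapsed.

7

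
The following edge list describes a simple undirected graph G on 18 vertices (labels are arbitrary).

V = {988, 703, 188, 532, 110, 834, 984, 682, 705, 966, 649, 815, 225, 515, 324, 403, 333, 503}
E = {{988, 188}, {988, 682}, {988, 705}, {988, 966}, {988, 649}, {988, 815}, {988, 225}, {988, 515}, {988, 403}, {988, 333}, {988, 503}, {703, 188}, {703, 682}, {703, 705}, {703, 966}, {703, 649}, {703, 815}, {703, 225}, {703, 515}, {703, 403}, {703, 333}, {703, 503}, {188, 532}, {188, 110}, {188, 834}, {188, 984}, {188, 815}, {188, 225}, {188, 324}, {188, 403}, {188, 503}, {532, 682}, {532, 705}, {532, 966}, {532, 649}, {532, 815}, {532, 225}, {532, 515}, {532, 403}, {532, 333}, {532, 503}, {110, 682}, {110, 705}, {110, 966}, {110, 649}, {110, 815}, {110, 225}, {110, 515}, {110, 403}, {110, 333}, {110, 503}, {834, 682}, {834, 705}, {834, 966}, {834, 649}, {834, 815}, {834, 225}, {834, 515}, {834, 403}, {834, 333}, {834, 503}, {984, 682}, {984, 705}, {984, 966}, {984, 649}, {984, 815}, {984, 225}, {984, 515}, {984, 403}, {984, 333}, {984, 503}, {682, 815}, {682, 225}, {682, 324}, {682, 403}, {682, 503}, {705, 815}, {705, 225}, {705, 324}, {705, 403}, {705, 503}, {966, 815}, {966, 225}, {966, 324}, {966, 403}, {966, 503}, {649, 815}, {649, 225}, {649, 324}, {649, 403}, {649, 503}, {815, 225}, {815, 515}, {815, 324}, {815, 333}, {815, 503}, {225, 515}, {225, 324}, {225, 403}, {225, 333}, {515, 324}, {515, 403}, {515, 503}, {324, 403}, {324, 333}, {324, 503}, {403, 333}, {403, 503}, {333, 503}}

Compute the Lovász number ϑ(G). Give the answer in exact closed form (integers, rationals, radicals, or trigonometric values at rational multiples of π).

7

deg(705) = 11; N(705) = {988, 703, 532, 110, 834, 984, 815, 225, 324, 403, 503}.
Vertex 815 has 16 neighbors: 988, 703, 188, 532, 110, 834, 984, 682, 705, 966, 649, 225, 515, 324, 333, 503.
Vertex 984 has 11 neighbors: 188, 682, 705, 966, 649, 815, 225, 515, 403, 333, 503.
deg(703) = 11; N(703) = {188, 682, 705, 966, 649, 815, 225, 515, 403, 333, 503}.
Complete multipartite on [7, 7, 2, 2]: sandwich collapses at ϑ=7.
Numerically 7.00000000.
Sandwich: α(G)=7 ≤ ϑ(G)=7 ≤ χ(Ḡ)=7 (collapsed).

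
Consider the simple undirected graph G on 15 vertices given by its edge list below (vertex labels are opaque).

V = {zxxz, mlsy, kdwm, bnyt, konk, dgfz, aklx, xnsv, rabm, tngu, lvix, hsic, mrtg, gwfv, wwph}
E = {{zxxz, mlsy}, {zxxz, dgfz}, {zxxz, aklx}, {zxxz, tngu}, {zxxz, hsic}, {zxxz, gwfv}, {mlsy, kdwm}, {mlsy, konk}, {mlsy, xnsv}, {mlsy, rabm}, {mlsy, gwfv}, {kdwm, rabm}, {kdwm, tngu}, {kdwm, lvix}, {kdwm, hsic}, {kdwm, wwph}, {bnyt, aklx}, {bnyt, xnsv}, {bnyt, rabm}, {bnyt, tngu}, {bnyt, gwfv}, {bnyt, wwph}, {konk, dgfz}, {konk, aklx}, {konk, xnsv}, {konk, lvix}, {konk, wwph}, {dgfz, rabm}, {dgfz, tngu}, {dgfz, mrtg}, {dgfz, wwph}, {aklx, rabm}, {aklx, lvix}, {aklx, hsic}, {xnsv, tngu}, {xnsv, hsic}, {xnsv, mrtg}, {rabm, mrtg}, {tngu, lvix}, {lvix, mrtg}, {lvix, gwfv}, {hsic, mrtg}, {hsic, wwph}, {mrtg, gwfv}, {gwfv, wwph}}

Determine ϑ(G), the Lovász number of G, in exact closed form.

Vertex xnsv has 6 neighbors: mlsy, bnyt, konk, tngu, hsic, mrtg.
deg(dgfz) = 6; N(dgfz) = {zxxz, konk, rabm, tngu, mrtg, wwph}.
N(aklx) = {zxxz, bnyt, konk, rabm, lvix, hsic}, |N(aklx)| = 6.
deg(lvix) = 6; N(lvix) = {kdwm, konk, aklx, tngu, mrtg, gwfv}.
deg(v) = 6 for all v (|V|=15); Kneser K(6,2) on C(6,2)=15 vertices.
Distinct eigenvalues (to 6 d.p.): [6.0, 1.0, -3.0].
λ_max=6, λ_min=-3; ϑ = −15·λ_min/(λ_max−λ_min) = 5.
≈ 5.00000000 (to 8 d.p.).

5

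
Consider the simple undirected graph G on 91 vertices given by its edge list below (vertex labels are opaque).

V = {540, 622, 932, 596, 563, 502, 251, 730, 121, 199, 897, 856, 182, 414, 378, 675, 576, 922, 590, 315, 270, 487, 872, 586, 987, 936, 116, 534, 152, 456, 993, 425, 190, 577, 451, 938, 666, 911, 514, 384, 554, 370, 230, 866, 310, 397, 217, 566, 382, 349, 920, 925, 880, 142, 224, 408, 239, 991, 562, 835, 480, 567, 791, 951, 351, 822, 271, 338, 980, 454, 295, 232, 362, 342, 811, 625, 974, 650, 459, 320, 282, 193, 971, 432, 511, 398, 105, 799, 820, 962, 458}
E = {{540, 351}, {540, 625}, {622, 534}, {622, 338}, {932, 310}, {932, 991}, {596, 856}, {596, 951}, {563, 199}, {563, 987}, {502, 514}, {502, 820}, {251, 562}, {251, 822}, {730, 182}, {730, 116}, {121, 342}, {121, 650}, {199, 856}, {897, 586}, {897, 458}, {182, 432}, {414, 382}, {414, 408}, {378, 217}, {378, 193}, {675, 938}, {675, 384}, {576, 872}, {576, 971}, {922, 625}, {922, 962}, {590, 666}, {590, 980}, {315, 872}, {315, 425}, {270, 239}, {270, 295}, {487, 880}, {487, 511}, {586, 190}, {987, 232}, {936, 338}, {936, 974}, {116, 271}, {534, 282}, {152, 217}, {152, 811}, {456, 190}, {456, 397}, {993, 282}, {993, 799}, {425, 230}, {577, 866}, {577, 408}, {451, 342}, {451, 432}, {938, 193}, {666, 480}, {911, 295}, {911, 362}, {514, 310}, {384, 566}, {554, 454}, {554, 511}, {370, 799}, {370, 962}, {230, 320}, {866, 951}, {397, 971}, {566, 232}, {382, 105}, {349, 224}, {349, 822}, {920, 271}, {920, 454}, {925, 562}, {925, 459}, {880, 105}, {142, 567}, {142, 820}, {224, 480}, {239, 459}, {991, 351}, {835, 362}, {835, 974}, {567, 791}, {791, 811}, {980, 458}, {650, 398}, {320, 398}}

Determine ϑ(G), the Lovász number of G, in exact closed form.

Vertex 911 has 2 neighbors: 295, 362.
N(217) = {378, 152}, |N(217)| = 2.
deg(936) = 2; N(936) = {338, 974}.
Vertex 121 has 2 neighbors: 342, 650.
Regular of degree 2 on 91 vertices: a single 91-cycle (edge-transitive).
The 46 distinct eigenvalues: [2.0, 1.995, 1.981, 1.957, 1.924, 1.882, 1.831, 1.771, 1.703, 1.626, 1.542, 1.45, 1.352, 1.247, 1.136, 1.02, 0.899, 0.773, 0.644, 0.512, 0.377, 0.241, 0.104, -0.035, -0.172, -0.309, -0.445, -0.579, -0.709, -0.837, -0.96, -1.079, -1.192, -1.3, -1.402, -1.497, -1.585, -1.665, -1.738, -1.802, -1.858, -1.904, -1.942, -1.97, -1.989, -1.999].
ϑ = −N·λ_min/(λ_max−λ_min) = −91·(-2*cos(pi/91))/(2−(-2*cos(pi/91))) = 91*cos(pi/91)/(cos(pi/91) + 1).
ϑ(G) ≈ 45.48644.
Sandwich: α(G)=45 ≤ ϑ(G)=91*cos(pi/91)/(cos(pi/91) + 1) ≤ χ(Ḡ)=46 (both strict).

91*cos(pi/91)/(cos(pi/91) + 1)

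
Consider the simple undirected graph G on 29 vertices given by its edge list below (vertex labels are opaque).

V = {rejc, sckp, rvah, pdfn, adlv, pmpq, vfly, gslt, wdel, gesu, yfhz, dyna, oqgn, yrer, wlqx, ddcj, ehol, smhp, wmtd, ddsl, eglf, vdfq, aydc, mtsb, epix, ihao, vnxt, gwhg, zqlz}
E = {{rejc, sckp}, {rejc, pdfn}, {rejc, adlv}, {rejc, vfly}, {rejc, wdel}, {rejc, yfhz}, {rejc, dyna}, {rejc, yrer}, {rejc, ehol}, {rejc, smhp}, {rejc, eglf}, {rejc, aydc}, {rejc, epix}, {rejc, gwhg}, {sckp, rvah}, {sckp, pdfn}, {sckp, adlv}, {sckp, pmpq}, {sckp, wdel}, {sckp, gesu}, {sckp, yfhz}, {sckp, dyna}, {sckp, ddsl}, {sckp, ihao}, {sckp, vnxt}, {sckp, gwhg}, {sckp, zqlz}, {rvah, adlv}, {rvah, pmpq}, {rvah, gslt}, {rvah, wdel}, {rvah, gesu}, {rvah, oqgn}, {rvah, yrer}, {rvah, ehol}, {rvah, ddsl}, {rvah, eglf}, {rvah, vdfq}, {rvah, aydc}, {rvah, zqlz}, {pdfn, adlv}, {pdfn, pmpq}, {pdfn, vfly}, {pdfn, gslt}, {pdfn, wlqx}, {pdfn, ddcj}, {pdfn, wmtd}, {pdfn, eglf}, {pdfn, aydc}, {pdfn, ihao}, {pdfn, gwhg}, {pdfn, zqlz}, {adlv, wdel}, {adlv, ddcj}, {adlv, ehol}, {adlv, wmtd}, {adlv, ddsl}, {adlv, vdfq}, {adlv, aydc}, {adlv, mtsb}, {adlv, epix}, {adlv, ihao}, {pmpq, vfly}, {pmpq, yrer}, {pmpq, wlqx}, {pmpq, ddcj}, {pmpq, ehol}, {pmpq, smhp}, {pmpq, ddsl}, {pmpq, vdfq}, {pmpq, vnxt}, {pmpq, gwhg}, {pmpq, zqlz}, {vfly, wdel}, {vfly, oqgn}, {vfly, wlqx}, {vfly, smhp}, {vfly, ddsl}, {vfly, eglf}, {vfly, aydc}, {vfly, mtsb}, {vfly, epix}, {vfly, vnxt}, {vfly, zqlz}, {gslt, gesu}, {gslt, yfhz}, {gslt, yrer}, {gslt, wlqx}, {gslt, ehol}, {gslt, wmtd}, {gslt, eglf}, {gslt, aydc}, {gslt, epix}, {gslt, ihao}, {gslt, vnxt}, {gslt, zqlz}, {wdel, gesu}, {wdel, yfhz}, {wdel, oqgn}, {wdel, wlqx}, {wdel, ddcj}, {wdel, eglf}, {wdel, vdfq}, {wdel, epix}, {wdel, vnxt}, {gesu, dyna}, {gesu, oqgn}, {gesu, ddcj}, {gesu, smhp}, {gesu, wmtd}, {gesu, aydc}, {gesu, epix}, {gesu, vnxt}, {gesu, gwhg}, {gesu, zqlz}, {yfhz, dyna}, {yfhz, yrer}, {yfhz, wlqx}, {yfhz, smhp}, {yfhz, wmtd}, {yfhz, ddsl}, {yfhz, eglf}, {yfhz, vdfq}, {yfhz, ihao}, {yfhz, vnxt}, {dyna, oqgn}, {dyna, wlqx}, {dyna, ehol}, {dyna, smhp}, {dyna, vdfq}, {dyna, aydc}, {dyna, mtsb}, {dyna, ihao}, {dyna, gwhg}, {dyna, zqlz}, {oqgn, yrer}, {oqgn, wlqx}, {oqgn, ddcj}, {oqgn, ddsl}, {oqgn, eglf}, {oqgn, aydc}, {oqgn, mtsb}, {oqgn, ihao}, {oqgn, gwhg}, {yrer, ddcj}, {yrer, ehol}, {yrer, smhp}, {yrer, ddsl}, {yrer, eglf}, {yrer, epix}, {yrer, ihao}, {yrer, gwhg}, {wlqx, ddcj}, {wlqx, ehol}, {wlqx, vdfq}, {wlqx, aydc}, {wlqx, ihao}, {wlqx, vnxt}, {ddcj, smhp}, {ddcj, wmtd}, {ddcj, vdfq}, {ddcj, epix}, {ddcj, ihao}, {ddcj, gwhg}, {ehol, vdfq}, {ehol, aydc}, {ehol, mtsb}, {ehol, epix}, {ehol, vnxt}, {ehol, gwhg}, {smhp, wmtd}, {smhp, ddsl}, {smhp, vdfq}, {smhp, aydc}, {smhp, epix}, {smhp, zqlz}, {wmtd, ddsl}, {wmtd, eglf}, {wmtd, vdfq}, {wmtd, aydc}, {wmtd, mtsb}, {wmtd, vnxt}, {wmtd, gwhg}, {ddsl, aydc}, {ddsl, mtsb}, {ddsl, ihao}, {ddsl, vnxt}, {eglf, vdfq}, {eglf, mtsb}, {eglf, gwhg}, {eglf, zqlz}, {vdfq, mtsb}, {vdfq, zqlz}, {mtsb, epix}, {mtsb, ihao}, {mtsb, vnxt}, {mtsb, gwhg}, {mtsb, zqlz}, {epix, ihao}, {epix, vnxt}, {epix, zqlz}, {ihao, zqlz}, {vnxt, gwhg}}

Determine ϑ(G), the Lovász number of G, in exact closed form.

sqrt(29)

N(adlv) = {rejc, sckp, rvah, pdfn, wdel, ddcj, ehol, wmtd, ddsl, vdfq, aydc, mtsb, epix, ihao}, |N(adlv)| = 14.
N(gslt) = {rvah, pdfn, gesu, yfhz, yrer, wlqx, ehol, wmtd, eglf, aydc, epix, ihao, vnxt, zqlz}, |N(gslt)| = 14.
N(aydc) = {rejc, rvah, pdfn, adlv, vfly, gslt, gesu, dyna, oqgn, wlqx, ehol, smhp, wmtd, ddsl}, |N(aydc)| = 14.
deg(rvah) = 14; N(rvah) = {sckp, adlv, pmpq, gslt, wdel, gesu, oqgn, yrer, ehol, ddsl, eglf, vdfq, aydc, zqlz}.
29-vertex 14-regular graph: Paley(29): SR with (k,λ,μ)=(14,6,7).
A has 3 distinct eigenvalues ≈ [14.0, 2.19258, -3.19258].
Lovász (edge-transitive): ϑ = −29·(-sqrt(29)/2 - 1/2)/((14)−(-sqrt(29)/2 - 1/2)) = sqrt(29).
= 5.385164807… (decimal).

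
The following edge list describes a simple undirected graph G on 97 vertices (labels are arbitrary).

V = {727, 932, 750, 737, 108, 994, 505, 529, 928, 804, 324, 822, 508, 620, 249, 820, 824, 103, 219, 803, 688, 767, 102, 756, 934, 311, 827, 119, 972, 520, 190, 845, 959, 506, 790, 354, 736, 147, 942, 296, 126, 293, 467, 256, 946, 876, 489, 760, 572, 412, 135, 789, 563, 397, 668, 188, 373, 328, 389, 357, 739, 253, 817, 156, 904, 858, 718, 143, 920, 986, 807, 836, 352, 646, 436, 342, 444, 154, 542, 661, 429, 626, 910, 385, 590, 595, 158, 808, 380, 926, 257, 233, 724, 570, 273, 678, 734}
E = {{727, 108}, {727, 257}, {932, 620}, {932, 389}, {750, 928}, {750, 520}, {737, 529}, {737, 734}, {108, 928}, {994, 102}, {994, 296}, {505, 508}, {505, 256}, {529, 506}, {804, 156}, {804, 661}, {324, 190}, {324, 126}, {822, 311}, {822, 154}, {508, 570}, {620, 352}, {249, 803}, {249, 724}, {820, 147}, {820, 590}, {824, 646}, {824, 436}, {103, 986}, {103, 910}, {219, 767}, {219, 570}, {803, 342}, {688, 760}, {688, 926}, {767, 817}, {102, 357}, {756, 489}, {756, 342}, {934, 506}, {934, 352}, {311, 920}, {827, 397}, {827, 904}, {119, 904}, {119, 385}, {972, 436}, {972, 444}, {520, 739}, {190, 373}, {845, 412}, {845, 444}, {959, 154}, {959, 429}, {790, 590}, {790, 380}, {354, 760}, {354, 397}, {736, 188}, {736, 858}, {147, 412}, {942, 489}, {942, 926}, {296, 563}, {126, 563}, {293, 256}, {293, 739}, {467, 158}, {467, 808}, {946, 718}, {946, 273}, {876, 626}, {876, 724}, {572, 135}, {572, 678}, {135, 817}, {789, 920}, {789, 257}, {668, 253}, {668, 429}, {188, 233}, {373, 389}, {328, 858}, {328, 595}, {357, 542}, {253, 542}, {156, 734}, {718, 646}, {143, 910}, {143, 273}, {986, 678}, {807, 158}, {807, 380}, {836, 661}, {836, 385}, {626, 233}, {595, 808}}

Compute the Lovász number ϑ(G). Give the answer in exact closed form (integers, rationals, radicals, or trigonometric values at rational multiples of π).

N(154) = {822, 959}, |N(154)| = 2.
Vertex 324 has 2 neighbors: 190, 126.
deg(727) = 2; N(727) = {108, 257}.
Vertex 296 has 2 neighbors: 994, 563.
97-vertex 2-regular graph: connected 2-regular on 97 ⇒ C_{97}.
spec(A) ≈ [2.0, 1.995806, 1.98324, 1.962356, 1.933242, 1.896018, 1.850842, 1.797903, 1.737423, 1.669656, 1.594886, 1.513426, 1.425618, 1.33183, 1.232457, 1.127914, 1.01864, 0.905094, 0.787752, 0.667105, 0.54366, 0.417935, 0.290457, 0.161761, 0.032386, -0.097124, -0.226228, -0.354382, -0.48105, -0.6057, -0.72781, -0.846867, -0.962372, -1.07384, -1.180805, -1.282816, -1.379448, -1.470293, -1.554971, -1.633127, -1.704434, -1.768591, -1.82533, -1.874413, -1.915635, -1.948821, -1.973833, -1.990567, -1.998951] (distinct, 6 d.p.).
Lovász: ϑ = −97(-2*cos(pi/97))/(2+-(-1)*2*cos(pi/97)) = 97*cos(pi/97)/(cos(pi/97) + 1).
ϑ(G) ≈ 48.48727921.
Sandwich: α(G)=48 ≤ ϑ(G)=97*cos(pi/97)/(cos(pi/97) + 1) ≤ χ(Ḡ)=49 (both strict).

97*cos(pi/97)/(cos(pi/97) + 1)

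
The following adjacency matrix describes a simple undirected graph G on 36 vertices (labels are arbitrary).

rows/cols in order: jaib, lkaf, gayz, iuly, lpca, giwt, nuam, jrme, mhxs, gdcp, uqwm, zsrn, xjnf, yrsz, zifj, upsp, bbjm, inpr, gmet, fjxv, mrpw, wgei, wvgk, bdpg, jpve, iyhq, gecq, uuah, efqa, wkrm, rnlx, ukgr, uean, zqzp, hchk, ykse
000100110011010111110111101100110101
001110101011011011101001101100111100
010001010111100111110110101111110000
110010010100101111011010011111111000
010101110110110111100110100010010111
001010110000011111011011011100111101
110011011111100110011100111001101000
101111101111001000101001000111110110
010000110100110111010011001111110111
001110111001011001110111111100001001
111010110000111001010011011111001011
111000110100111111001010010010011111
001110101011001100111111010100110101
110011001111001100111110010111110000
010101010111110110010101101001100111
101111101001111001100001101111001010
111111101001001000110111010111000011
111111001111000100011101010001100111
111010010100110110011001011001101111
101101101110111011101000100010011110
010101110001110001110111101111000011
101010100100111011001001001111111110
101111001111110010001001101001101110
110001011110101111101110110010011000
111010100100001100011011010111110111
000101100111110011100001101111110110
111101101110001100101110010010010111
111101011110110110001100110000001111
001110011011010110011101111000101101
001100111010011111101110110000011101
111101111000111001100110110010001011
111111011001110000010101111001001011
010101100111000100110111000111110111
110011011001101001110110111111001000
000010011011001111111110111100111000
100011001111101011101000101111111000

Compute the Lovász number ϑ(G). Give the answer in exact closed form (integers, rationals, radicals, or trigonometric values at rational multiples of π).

8

deg(ukgr) = 21; N(ukgr) = {jaib, lkaf, gayz, iuly, lpca, giwt, jrme, mhxs, zsrn, xjnf, yrsz, fjxv, wgei, bdpg, jpve, iyhq, gecq, wkrm, uean, hchk, ykse}.
deg(lpca) = 21; N(lpca) = {lkaf, iuly, giwt, nuam, jrme, gdcp, uqwm, xjnf, yrsz, upsp, bbjm, inpr, gmet, wgei, wvgk, jpve, efqa, ukgr, zqzp, hchk, ykse}.
deg(wvgk) = 21; N(wvgk) = {jaib, gayz, iuly, lpca, giwt, mhxs, gdcp, uqwm, zsrn, xjnf, yrsz, bbjm, mrpw, bdpg, jpve, gecq, wkrm, rnlx, uean, zqzp, hchk}.
Vertex zqzp has 21 neighbors: jaib, lkaf, lpca, giwt, jrme, mhxs, zsrn, xjnf, zifj, inpr, gmet, fjxv, wgei, wvgk, jpve, iyhq, gecq, uuah, efqa, wkrm, uean.
Every vertex has degree 21 (N=36); Kneser-type, 2-subsets of [9].
A has 3 distinct eigenvalues ≈ [21.0, 1.0, -6.0].
λ_max=21, λ_min=-6; ϑ = −36·λ_min/(λ_max−λ_min) = 8.
Numerically 8.000000.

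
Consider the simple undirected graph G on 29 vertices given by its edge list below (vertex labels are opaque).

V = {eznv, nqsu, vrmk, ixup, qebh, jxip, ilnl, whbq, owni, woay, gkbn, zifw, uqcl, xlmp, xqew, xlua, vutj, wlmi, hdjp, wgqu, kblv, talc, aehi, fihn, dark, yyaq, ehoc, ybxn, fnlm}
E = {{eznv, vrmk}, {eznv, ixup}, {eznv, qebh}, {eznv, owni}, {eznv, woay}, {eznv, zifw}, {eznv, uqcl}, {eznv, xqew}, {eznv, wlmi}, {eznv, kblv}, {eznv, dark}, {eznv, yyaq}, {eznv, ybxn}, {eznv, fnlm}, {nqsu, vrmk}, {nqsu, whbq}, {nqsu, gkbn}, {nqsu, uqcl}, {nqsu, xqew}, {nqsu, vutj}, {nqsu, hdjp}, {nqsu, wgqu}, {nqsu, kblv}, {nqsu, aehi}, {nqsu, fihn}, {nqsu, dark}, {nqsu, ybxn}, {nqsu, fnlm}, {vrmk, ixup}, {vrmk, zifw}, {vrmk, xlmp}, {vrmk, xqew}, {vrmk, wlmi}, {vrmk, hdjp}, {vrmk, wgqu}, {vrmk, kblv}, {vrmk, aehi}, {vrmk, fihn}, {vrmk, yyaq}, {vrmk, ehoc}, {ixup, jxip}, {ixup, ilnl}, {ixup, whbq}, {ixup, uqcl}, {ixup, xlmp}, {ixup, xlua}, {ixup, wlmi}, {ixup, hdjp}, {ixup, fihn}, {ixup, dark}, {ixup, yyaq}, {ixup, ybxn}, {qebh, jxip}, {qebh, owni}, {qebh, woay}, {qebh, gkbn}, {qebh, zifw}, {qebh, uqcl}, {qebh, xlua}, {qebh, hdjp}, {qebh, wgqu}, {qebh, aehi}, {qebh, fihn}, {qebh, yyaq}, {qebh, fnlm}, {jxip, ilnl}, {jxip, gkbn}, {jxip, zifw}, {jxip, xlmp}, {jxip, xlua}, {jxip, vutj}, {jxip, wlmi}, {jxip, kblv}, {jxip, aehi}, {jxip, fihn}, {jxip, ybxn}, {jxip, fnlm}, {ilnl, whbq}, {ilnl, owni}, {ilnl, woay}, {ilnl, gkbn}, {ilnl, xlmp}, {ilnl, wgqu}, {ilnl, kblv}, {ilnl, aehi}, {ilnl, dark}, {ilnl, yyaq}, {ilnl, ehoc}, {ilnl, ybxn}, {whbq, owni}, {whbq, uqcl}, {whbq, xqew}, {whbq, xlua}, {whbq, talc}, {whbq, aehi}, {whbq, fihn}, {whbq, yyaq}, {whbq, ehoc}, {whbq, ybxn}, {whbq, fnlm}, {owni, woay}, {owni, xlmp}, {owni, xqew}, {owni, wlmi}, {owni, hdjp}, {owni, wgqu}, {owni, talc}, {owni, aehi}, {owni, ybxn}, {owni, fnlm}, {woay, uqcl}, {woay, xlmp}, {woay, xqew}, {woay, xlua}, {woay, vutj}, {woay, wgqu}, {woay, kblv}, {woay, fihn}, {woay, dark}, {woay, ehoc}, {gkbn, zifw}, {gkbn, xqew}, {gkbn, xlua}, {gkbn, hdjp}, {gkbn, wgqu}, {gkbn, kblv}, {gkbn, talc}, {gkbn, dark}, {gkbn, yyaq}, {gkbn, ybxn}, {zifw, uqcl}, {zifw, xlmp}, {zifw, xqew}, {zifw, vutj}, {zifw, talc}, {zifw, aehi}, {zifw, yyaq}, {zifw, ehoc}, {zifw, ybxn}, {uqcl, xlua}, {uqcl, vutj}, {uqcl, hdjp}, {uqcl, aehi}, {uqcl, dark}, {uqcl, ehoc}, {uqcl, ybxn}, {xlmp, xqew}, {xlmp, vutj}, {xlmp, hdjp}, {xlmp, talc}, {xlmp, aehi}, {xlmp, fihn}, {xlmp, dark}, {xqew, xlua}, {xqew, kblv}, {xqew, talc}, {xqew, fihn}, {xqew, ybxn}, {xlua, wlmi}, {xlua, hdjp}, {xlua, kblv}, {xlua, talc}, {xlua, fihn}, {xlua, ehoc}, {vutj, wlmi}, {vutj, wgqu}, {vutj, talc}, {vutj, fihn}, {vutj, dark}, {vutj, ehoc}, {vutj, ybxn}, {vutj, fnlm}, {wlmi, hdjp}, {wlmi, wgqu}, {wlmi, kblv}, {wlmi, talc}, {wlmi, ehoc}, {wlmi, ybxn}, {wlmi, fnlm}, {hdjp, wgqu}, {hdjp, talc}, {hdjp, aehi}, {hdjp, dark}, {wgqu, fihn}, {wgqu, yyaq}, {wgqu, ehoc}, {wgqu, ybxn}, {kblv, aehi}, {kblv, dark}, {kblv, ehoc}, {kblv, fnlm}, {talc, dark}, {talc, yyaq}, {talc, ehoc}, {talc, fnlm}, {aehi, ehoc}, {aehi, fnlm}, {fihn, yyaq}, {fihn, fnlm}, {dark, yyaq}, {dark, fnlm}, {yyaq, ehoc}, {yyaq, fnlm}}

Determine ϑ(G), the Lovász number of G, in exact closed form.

sqrt(29)

N(nqsu) = {vrmk, whbq, gkbn, uqcl, xqew, vutj, hdjp, wgqu, kblv, aehi, fihn, dark, ybxn, fnlm}, |N(nqsu)| = 14.
N(xlmp) = {vrmk, ixup, jxip, ilnl, owni, woay, zifw, xqew, vutj, hdjp, talc, aehi, fihn, dark}, |N(xlmp)| = 14.
deg(aehi) = 14; N(aehi) = {nqsu, vrmk, qebh, jxip, ilnl, whbq, owni, zifw, uqcl, xlmp, hdjp, kblv, ehoc, fnlm}.
deg(qebh) = 14; N(qebh) = {eznv, jxip, owni, woay, gkbn, zifw, uqcl, xlua, hdjp, wgqu, aehi, fihn, yyaq, fnlm}.
29-vertex 14-regular graph: strongly regular (29,14,6,7).
spec(A) ≈ [14.0, 2.1926, -3.1926] (distinct, 4 d.p.).
Lovász: ϑ = −29(-sqrt(29)/2 - 1/2)/(14+-(-sqrt(29)/2 - 1/2)) = sqrt(29).
Numerically 5.3851648.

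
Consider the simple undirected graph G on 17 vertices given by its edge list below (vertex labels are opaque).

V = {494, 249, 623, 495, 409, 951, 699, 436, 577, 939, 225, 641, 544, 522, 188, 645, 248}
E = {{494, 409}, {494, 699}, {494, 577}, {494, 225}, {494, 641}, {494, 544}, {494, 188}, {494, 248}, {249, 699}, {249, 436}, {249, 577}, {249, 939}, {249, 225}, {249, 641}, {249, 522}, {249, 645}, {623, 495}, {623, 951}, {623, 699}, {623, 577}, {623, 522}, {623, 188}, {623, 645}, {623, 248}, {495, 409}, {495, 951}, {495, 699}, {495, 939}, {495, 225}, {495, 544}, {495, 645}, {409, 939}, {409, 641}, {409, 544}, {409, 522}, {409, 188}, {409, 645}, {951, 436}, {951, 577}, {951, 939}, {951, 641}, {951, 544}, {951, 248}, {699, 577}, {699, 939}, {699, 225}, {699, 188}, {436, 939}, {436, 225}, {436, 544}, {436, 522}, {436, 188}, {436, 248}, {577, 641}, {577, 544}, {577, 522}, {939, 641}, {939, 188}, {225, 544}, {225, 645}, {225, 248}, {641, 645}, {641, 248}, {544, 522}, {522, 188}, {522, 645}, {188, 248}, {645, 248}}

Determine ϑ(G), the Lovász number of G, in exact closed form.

sqrt(17)

N(951) = {623, 495, 436, 577, 939, 641, 544, 248}, |N(951)| = 8.
Vertex 409 has 8 neighbors: 494, 495, 939, 641, 544, 522, 188, 645.
N(225) = {494, 249, 495, 699, 436, 544, 645, 248}, |N(225)| = 8.
deg(249) = 8; N(249) = {699, 436, 577, 939, 225, 641, 522, 645}.
G on 17 vertices is 8-regular; Paley(17): SR with (k,λ,μ)=(8,3,4).
A has 3 distinct eigenvalues ≈ [8.0, 1.56155, -2.56155].
Lovász: ϑ = −17(-sqrt(17)/2 - 1/2)/(8+-(-sqrt(17)/2 - 1/2)) = sqrt(17).
Numerically 4.1231056.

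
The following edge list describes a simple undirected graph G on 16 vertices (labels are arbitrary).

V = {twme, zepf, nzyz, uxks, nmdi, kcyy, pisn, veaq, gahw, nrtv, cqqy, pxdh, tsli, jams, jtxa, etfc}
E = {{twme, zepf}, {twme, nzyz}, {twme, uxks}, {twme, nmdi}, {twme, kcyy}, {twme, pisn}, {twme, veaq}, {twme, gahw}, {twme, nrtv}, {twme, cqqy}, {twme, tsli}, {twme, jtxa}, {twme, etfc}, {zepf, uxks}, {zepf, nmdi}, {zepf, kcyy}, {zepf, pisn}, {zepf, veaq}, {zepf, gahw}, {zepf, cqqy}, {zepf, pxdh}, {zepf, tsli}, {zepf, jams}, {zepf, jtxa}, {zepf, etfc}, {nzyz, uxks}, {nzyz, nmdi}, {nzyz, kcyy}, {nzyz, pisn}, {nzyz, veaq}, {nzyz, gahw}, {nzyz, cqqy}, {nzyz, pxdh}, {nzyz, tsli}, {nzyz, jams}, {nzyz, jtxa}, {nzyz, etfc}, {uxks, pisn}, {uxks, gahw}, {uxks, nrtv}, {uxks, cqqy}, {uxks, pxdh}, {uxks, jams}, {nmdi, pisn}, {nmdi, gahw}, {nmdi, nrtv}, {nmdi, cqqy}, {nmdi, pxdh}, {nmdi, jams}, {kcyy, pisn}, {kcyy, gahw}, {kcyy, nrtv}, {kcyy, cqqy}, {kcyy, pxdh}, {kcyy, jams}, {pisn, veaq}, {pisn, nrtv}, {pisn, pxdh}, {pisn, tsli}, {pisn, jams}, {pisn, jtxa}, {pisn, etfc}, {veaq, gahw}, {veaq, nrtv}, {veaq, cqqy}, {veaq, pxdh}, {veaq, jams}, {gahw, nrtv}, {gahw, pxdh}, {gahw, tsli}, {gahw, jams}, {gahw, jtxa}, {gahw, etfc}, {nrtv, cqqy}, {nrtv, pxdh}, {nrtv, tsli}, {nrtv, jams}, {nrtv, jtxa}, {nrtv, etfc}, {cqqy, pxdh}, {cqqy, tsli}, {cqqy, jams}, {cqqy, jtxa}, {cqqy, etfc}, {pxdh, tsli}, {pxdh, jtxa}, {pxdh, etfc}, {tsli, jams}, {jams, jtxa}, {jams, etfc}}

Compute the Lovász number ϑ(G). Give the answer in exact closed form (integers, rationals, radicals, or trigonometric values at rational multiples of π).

deg(veaq) = 9; N(veaq) = {twme, zepf, nzyz, pisn, gahw, nrtv, cqqy, pxdh, jams}.
deg(jtxa) = 9; N(jtxa) = {twme, zepf, nzyz, pisn, gahw, nrtv, cqqy, pxdh, jams}.
deg(etfc) = 9; N(etfc) = {twme, zepf, nzyz, pisn, gahw, nrtv, cqqy, pxdh, jams}.
Vertex uxks has 9 neighbors: twme, zepf, nzyz, pisn, gahw, nrtv, cqqy, pxdh, jams.
4 parts of sizes [7, 3, 3, 3]; α(G) = 7 = ϑ (perfect).
ϑ(G) ≈ 7.0000000.
α=7, χ(Ḡ)=7; ϑ=7 lies between (collapsed).

7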